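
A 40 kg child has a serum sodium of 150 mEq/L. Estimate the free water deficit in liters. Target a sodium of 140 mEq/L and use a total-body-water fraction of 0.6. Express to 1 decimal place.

1.7 L

TBW = 0.6 · 40 = 24 L
Free water deficit = TBW · (Na/140 − 1)
= 24 · (150/140 − 1)
= 24 · 0.0714
= 1.71 L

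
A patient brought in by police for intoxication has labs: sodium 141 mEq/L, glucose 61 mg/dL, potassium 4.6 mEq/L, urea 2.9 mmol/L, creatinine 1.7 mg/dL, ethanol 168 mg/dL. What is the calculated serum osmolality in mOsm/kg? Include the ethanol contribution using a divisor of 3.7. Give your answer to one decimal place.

333.7 mOsm/kg

Calculated osmolality = 2·Na + glucose/18 + urea + ethanol/3.7
= 2·141 + 61/18 + 2.9 + 168/3.7
= 282 + 3.39 + 2.90 + 45.41
= 333.7 mOsm/kg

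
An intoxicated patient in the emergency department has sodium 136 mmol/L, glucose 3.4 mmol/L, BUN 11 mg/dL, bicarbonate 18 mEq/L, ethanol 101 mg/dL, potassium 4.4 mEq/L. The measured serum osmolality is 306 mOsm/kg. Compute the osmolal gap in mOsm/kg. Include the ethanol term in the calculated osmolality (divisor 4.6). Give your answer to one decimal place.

4.7 mOsm/kg

Calculated osmolality = 2·Na + glucose + BUN/2.8 + ethanol/4.6
= 2·136 + 3.4 + 11/2.8 + 101/4.6
= 272 + 3.40 + 3.93 + 21.96
= 301.29 mOsm/kg ≈ 301.3 mOsm/kg
Osmolar gap = measured − calculated = 306 − 301.3 = 4.7 mOsm/kg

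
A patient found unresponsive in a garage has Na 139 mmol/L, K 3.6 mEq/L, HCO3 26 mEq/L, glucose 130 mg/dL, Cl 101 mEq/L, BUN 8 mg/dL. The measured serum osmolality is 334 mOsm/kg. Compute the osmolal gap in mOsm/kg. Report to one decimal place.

Calculated osmolality = 2·Na + glucose/18 + BUN/2.8
= 2·139 + 130/18 + 8/2.8
= 278 + 7.22 + 2.86
= 288.08 mOsm/kg ≈ 288.1 mOsm/kg
Osmolar gap = measured − calculated = 334 − 288.1 = 45.9 mOsm/kg

45.9 mOsm/kg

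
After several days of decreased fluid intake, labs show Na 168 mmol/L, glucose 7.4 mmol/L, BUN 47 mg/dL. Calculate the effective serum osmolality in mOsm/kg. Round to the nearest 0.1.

343.4 mOsm/kg

Effective osmolality excludes urea (freely permeant across cell membranes):
2·Na + glucose
= 2·168 + 7.4
= 336 + 7.4
= 343.4 mOsm/kg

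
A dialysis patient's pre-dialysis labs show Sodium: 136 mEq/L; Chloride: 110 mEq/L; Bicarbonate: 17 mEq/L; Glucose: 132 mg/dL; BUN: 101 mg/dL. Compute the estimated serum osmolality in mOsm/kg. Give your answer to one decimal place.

315.4 mOsm/kg

Calculated osmolality = 2·Na + glucose/18 + BUN/2.8
= 2·136 + 132/18 + 101/2.8
= 272 + 7.33 + 36.07
= 315.4 mOsm/kg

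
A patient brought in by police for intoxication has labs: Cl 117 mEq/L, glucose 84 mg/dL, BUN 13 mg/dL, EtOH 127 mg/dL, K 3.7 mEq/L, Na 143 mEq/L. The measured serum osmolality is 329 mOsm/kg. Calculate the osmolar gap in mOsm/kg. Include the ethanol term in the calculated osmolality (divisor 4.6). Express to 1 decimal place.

6.1 mOsm/kg

Calculated osmolality = 2·Na + glucose/18 + BUN/2.8 + ethanol/4.6
= 2·143 + 84/18 + 13/2.8 + 127/4.6
= 286 + 4.67 + 4.64 + 27.61
= 322.92 mOsm/kg ≈ 322.9 mOsm/kg
Osmolar gap = measured − calculated = 329 − 322.9 = 6.1 mOsm/kg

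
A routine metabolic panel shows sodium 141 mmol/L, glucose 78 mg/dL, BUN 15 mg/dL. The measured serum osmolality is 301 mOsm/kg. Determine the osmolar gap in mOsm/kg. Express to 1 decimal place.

Calculated osmolality = 2·Na + glucose/18 + BUN/2.8
= 2·141 + 78/18 + 15/2.8
= 282 + 4.33 + 5.36
= 291.69 mOsm/kg ≈ 291.7 mOsm/kg
Osmolar gap = measured − calculated = 301 − 291.7 = 9.3 mOsm/kg

9.3 mOsm/kg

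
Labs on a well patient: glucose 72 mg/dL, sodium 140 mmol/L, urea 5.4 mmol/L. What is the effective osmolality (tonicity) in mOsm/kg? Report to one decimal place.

Effective osmolality excludes urea (freely permeant across cell membranes):
2·Na + glucose/18
= 2·140 + 72/18
= 280 + 4
= 284 mOsm/kg

284.0 mOsm/kg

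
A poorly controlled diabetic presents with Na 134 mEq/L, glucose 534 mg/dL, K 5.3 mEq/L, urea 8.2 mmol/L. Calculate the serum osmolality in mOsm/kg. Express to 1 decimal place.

Calculated osmolality = 2·Na + glucose/18 + urea
= 2·134 + 534/18 + 8.2
= 268 + 29.67 + 8.20
= 305.87 mOsm/kg

305.9 mOsm/kg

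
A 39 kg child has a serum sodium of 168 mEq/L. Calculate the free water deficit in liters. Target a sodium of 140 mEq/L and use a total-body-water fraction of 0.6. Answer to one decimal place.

TBW = 0.6 · 39 = 23.4 L
Free water deficit = TBW · (Na/140 − 1)
= 23.4 · (168/140 − 1)
= 23.4 · 0.2
= 4.68 L

4.7 L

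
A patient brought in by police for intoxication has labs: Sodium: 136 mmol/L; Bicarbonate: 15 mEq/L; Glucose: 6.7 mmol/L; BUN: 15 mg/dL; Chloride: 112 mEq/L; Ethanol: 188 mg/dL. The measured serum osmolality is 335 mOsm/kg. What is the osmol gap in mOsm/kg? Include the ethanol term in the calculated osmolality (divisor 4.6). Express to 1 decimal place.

Calculated osmolality = 2·Na + glucose + BUN/2.8 + ethanol/4.6
= 2·136 + 6.7 + 15/2.8 + 188/4.6
= 272 + 6.70 + 5.36 + 40.87
= 324.93 mOsm/kg ≈ 324.9 mOsm/kg
Osmolar gap = measured − calculated = 335 − 324.9 = 10.1 mOsm/kg

10.1 mOsm/kg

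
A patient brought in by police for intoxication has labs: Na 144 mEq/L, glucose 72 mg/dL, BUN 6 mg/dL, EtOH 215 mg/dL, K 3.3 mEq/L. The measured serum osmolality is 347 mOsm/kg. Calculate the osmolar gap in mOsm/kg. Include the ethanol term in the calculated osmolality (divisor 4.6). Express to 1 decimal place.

6.1 mOsm/kg

Calculated osmolality = 2·Na + glucose/18 + BUN/2.8 + ethanol/4.6
= 2·144 + 72/18 + 6/2.8 + 215/4.6
= 288 + 4 + 2.14 + 46.74
= 340.88 mOsm/kg ≈ 340.9 mOsm/kg
Osmolar gap = measured − calculated = 347 − 340.9 = 6.1 mOsm/kg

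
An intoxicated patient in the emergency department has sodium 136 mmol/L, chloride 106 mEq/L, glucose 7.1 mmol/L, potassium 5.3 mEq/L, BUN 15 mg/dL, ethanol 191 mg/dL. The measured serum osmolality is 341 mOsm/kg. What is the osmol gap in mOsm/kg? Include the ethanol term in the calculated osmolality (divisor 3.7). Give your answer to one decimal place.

Calculated osmolality = 2·Na + glucose + BUN/2.8 + ethanol/3.7
= 2·136 + 7.1 + 15/2.8 + 191/3.7
= 272 + 7.10 + 5.36 + 51.62
= 336.08 mOsm/kg ≈ 336.1 mOsm/kg
Osmolar gap = measured − calculated = 341 − 336.1 = 4.9 mOsm/kg

4.9 mOsm/kg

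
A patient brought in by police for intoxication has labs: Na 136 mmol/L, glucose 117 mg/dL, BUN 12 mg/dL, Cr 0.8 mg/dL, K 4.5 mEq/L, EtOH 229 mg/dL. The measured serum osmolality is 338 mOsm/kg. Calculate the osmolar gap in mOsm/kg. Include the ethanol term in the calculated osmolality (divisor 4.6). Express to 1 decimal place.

5.4 mOsm/kg

Calculated osmolality = 2·Na + glucose/18 + BUN/2.8 + ethanol/4.6
= 2·136 + 117/18 + 12/2.8 + 229/4.6
= 272 + 6.50 + 4.29 + 49.78
= 332.57 mOsm/kg ≈ 332.6 mOsm/kg
Osmolar gap = measured − calculated = 338 − 332.6 = 5.4 mOsm/kg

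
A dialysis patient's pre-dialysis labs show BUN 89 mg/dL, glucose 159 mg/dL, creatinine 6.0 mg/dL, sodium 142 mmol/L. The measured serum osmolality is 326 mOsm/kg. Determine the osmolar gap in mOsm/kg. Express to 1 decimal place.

Calculated osmolality = 2·Na + glucose/18 + BUN/2.8
= 2·142 + 159/18 + 89/2.8
= 284 + 8.83 + 31.79
= 324.62 mOsm/kg ≈ 324.6 mOsm/kg
Osmolar gap = measured − calculated = 326 − 324.6 = 1.4 mOsm/kg

1.4 mOsm/kg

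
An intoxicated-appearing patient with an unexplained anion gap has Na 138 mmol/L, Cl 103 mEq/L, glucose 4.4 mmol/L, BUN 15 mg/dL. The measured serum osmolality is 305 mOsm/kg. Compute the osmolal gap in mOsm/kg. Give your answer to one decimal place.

19.2 mOsm/kg

Calculated osmolality = 2·Na + glucose + BUN/2.8
= 2·138 + 4.4 + 15/2.8
= 276 + 4.40 + 5.36
= 285.76 mOsm/kg ≈ 285.8 mOsm/kg
Osmolar gap = measured − calculated = 305 − 285.8 = 19.2 mOsm/kg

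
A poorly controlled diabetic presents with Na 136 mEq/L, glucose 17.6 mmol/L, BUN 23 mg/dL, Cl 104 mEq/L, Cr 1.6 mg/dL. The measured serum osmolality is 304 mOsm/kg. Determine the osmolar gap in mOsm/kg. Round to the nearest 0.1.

6.2 mOsm/kg

Calculated osmolality = 2·Na + glucose + BUN/2.8
= 2·136 + 17.6 + 23/2.8
= 272 + 17.60 + 8.21
= 297.81 mOsm/kg ≈ 297.8 mOsm/kg
Osmolar gap = measured − calculated = 304 − 297.8 = 6.2 mOsm/kg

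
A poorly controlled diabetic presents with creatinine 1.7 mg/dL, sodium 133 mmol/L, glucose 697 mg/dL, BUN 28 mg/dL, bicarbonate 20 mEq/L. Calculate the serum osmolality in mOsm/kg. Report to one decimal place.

314.7 mOsm/kg

Calculated osmolality = 2·Na + glucose/18 + BUN/2.8
= 2·133 + 697/18 + 28/2.8
= 266 + 38.72 + 10
= 314.72 mOsm/kg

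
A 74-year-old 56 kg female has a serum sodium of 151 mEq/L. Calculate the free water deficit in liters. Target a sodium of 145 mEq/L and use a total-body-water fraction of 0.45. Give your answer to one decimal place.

1.0 L

TBW = 0.45 · 56 = 25.2 L
Free water deficit = TBW · (Na/145 − 1)
= 25.2 · (151/145 − 1)
= 25.2 · 0.0414
= 1.04 L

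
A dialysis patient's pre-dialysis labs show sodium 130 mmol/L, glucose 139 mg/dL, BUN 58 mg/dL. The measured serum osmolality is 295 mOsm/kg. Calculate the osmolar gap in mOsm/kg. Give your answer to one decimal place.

6.6 mOsm/kg

Calculated osmolality = 2·Na + glucose/18 + BUN/2.8
= 2·130 + 139/18 + 58/2.8
= 260 + 7.72 + 20.71
= 288.43 mOsm/kg ≈ 288.4 mOsm/kg
Osmolar gap = measured − calculated = 295 − 288.4 = 6.6 mOsm/kg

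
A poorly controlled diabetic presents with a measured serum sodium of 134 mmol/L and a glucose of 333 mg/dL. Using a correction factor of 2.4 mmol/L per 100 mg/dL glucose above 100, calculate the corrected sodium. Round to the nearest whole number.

140 mmol/L

Corrected Na = measured Na + 2.4 · (glucose − 100)/100
= 134 + 2.4 · (333 − 100)/100
= 134 + 5.6
= 139.6 mmol/L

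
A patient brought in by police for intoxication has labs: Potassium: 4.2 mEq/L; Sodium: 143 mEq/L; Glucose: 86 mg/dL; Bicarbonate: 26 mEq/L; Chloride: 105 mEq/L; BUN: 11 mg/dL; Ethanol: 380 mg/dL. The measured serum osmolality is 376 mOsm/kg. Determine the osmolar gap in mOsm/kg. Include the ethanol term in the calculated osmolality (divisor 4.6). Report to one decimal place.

Calculated osmolality = 2·Na + glucose/18 + BUN/2.8 + ethanol/4.6
= 2·143 + 86/18 + 11/2.8 + 380/4.6
= 286 + 4.78 + 3.93 + 82.61
= 377.32 mOsm/kg ≈ 377.3 mOsm/kg
Osmolar gap = measured − calculated = 376 − 377.3 = -1.3 mOsm/kg

-1.3 mOsm/kg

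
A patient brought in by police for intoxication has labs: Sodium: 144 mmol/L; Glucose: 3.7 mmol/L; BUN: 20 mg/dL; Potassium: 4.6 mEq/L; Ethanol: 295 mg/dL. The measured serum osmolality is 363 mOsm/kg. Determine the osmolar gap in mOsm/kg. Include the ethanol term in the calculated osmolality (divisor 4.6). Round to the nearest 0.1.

Calculated osmolality = 2·Na + glucose + BUN/2.8 + ethanol/4.6
= 2·144 + 3.7 + 20/2.8 + 295/4.6
= 288 + 3.70 + 7.14 + 64.13
= 362.97 mOsm/kg ≈ 363.0 mOsm/kg
Osmolar gap = measured − calculated = 363 − 363.0 = 0.0 mOsm/kg

0.0 mOsm/kg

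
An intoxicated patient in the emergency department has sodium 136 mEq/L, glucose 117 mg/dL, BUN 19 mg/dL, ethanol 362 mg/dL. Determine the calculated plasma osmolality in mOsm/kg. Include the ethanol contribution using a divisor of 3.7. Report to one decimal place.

Calculated osmolality = 2·Na + glucose/18 + BUN/2.8 + ethanol/3.7
= 2·136 + 117/18 + 19/2.8 + 362/3.7
= 272 + 6.50 + 6.79 + 97.84
= 383.13 mOsm/kg

383.1 mOsm/kg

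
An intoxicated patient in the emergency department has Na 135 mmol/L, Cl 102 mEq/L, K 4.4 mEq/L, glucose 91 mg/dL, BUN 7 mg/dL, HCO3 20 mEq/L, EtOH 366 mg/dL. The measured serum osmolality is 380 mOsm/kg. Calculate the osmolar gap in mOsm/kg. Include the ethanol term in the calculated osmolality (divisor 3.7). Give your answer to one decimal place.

Calculated osmolality = 2·Na + glucose/18 + BUN/2.8 + ethanol/3.7
= 2·135 + 91/18 + 7/2.8 + 366/3.7
= 270 + 5.06 + 2.50 + 98.92
= 376.48 mOsm/kg ≈ 376.5 mOsm/kg
Osmolar gap = measured − calculated = 380 − 376.5 = 3.5 mOsm/kg

3.5 mOsm/kg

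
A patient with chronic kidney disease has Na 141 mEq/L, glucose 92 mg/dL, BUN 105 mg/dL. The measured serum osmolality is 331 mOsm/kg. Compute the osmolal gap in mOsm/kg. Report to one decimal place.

6.4 mOsm/kg

Calculated osmolality = 2·Na + glucose/18 + BUN/2.8
= 2·141 + 92/18 + 105/2.8
= 282 + 5.11 + 37.50
= 324.61 mOsm/kg ≈ 324.6 mOsm/kg
Osmolar gap = measured − calculated = 331 − 324.6 = 6.4 mOsm/kg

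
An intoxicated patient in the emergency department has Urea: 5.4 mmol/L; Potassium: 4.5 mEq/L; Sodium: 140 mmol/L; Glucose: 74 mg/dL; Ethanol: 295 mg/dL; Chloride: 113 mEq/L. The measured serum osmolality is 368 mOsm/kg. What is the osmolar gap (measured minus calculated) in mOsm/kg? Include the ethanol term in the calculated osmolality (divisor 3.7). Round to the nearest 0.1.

-1.2 mOsm/kg

Calculated osmolality = 2·Na + glucose/18 + urea + ethanol/3.7
= 2·140 + 74/18 + 5.4 + 295/3.7
= 280 + 4.11 + 5.40 + 79.73
= 369.24 mOsm/kg ≈ 369.2 mOsm/kg
Osmolar gap = measured − calculated = 368 − 369.2 = -1.2 mOsm/kg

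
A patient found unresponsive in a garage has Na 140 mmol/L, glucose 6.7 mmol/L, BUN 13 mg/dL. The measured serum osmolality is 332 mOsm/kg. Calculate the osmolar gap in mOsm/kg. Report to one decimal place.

40.7 mOsm/kg

Calculated osmolality = 2·Na + glucose + BUN/2.8
= 2·140 + 6.7 + 13/2.8
= 280 + 6.70 + 4.64
= 291.34 mOsm/kg ≈ 291.3 mOsm/kg
Osmolar gap = measured − calculated = 332 − 291.3 = 40.7 mOsm/kg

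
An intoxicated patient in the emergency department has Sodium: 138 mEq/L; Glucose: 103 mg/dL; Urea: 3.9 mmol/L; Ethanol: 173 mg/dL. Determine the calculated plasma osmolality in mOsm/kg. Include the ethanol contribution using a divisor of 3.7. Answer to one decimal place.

332.4 mOsm/kg

Calculated osmolality = 2·Na + glucose/18 + urea + ethanol/3.7
= 2·138 + 103/18 + 3.9 + 173/3.7
= 276 + 5.72 + 3.90 + 46.76
= 332.38 mOsm/kg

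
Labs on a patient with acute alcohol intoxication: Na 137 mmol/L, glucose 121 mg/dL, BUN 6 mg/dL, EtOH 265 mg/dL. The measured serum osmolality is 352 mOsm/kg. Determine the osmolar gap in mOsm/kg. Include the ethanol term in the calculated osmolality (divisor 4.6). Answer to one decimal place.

11.5 mOsm/kg

Calculated osmolality = 2·Na + glucose/18 + BUN/2.8 + ethanol/4.6
= 2·137 + 121/18 + 6/2.8 + 265/4.6
= 274 + 6.72 + 2.14 + 57.61
= 340.47 mOsm/kg ≈ 340.5 mOsm/kg
Osmolar gap = measured − calculated = 352 − 340.5 = 11.5 mOsm/kg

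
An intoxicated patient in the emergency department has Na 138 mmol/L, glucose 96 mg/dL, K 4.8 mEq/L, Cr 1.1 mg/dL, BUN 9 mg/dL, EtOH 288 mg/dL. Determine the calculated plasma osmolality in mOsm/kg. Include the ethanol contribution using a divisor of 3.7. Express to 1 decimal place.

Calculated osmolality = 2·Na + glucose/18 + BUN/2.8 + ethanol/3.7
= 2·138 + 96/18 + 9/2.8 + 288/3.7
= 276 + 5.33 + 3.21 + 77.84
= 362.38 mOsm/kg

362.4 mOsm/kg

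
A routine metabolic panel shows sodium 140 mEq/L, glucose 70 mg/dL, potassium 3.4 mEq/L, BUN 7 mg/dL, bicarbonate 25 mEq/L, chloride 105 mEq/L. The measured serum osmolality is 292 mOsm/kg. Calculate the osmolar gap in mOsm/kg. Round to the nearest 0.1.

5.6 mOsm/kg

Calculated osmolality = 2·Na + glucose/18 + BUN/2.8
= 2·140 + 70/18 + 7/2.8
= 280 + 3.89 + 2.50
= 286.39 mOsm/kg ≈ 286.4 mOsm/kg
Osmolar gap = measured − calculated = 292 − 286.4 = 5.6 mOsm/kg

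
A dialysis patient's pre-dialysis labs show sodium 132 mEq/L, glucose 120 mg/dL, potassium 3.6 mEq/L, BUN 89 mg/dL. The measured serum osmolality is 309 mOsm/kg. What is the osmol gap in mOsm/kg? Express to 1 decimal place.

Calculated osmolality = 2·Na + glucose/18 + BUN/2.8
= 2·132 + 120/18 + 89/2.8
= 264 + 6.67 + 31.79
= 302.46 mOsm/kg ≈ 302.5 mOsm/kg
Osmolar gap = measured − calculated = 309 − 302.5 = 6.5 mOsm/kg

6.5 mOsm/kg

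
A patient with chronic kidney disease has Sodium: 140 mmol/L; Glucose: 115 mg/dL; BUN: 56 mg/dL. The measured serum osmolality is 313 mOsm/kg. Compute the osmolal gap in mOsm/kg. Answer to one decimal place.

6.6 mOsm/kg

Calculated osmolality = 2·Na + glucose/18 + BUN/2.8
= 2·140 + 115/18 + 56/2.8
= 280 + 6.39 + 20
= 306.39 mOsm/kg ≈ 306.4 mOsm/kg
Osmolar gap = measured − calculated = 313 − 306.4 = 6.6 mOsm/kg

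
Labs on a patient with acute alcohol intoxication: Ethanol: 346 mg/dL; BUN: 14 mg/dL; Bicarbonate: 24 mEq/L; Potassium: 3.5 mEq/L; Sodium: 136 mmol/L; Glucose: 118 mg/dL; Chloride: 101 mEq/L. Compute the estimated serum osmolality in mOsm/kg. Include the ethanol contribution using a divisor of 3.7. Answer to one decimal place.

Calculated osmolality = 2·Na + glucose/18 + BUN/2.8 + ethanol/3.7
= 2·136 + 118/18 + 14/2.8 + 346/3.7
= 272 + 6.56 + 5 + 93.51
= 377.07 mOsm/kg

377.1 mOsm/kg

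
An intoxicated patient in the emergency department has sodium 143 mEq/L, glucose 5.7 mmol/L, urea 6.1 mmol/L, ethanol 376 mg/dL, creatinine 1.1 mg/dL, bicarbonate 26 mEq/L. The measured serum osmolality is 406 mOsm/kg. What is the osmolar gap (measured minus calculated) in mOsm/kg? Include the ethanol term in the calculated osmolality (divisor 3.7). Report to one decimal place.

6.6 mOsm/kg

Calculated osmolality = 2·Na + glucose + urea + ethanol/3.7
= 2·143 + 5.7 + 6.1 + 376/3.7
= 286 + 5.70 + 6.10 + 101.62
= 399.42 mOsm/kg ≈ 399.4 mOsm/kg
Osmolar gap = measured − calculated = 406 − 399.4 = 6.6 mOsm/kg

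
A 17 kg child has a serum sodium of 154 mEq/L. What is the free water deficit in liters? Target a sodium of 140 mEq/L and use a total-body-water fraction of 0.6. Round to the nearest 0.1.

TBW = 0.6 · 17 = 10.2 L
Free water deficit = TBW · (Na/140 − 1)
= 10.2 · (154/140 − 1)
= 10.2 · 0.1
= 1.02 L

1.0 L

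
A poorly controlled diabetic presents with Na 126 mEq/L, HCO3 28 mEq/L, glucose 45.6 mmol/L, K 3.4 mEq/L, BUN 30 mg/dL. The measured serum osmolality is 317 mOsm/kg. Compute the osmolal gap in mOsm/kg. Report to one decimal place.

Calculated osmolality = 2·Na + glucose + BUN/2.8
= 2·126 + 45.6 + 30/2.8
= 252 + 45.60 + 10.71
= 308.31 mOsm/kg ≈ 308.3 mOsm/kg
Osmolar gap = measured − calculated = 317 − 308.3 = 8.7 mOsm/kg

8.7 mOsm/kg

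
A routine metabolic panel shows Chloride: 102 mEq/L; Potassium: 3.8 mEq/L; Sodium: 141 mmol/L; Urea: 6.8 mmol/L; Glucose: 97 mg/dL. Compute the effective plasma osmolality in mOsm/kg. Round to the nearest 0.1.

Effective osmolality excludes urea (freely permeant across cell membranes):
2·Na + glucose/18
= 2·141 + 97/18
= 282 + 5.39
= 287.39 mOsm/kg

287.4 mOsm/kg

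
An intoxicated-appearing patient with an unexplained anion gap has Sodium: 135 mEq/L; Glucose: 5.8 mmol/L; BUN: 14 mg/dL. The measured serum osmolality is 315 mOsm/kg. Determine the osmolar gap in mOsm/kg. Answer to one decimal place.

Calculated osmolality = 2·Na + glucose + BUN/2.8
= 2·135 + 5.8 + 14/2.8
= 270 + 5.80 + 5
= 280.8 mOsm/kg ≈ 280.8 mOsm/kg
Osmolar gap = measured − calculated = 315 − 280.8 = 34.2 mOsm/kg

34.2 mOsm/kg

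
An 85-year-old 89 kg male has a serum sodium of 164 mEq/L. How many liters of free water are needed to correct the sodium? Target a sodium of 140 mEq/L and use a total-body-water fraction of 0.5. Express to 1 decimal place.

7.6 L

TBW = 0.5 · 89 = 44.5 L
Free water deficit = TBW · (Na/140 − 1)
= 44.5 · (164/140 − 1)
= 44.5 · 0.1714
= 7.63 L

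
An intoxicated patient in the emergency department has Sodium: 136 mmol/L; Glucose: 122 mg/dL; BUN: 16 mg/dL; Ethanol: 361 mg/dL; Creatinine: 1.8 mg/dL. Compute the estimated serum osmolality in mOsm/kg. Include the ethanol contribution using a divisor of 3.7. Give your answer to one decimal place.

382.1 mOsm/kg

Calculated osmolality = 2·Na + glucose/18 + BUN/2.8 + ethanol/3.7
= 2·136 + 122/18 + 16/2.8 + 361/3.7
= 272 + 6.78 + 5.71 + 97.57
= 382.06 mOsm/kg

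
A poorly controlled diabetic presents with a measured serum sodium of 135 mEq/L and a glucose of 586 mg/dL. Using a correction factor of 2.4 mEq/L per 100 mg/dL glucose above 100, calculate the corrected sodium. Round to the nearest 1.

Corrected Na = measured Na + 2.4 · (glucose − 100)/100
= 135 + 2.4 · (586 − 100)/100
= 135 + 11.7
= 146.7 mEq/L

147 mEq/L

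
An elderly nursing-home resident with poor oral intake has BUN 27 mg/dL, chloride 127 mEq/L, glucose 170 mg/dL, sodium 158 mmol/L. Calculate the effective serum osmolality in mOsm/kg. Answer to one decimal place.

325.4 mOsm/kg

Effective osmolality excludes urea (freely permeant across cell membranes):
2·Na + glucose/18
= 2·158 + 170/18
= 316 + 9.44
= 325.44 mOsm/kg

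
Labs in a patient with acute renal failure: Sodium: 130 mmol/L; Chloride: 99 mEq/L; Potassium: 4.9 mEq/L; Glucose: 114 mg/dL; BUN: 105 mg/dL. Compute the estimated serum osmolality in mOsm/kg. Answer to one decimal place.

Calculated osmolality = 2·Na + glucose/18 + BUN/2.8
= 2·130 + 114/18 + 105/2.8
= 260 + 6.33 + 37.50
= 303.83 mOsm/kg

303.8 mOsm/kg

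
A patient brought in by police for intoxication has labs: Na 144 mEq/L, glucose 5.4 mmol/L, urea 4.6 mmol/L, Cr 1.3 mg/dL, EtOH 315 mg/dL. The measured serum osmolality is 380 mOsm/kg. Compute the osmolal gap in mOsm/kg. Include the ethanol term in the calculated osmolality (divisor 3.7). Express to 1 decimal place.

-3.1 mOsm/kg

Calculated osmolality = 2·Na + glucose + urea + ethanol/3.7
= 2·144 + 5.4 + 4.6 + 315/3.7
= 288 + 5.40 + 4.60 + 85.14
= 383.14 mOsm/kg ≈ 383.1 mOsm/kg
Osmolar gap = measured − calculated = 380 − 383.1 = -3.1 mOsm/kg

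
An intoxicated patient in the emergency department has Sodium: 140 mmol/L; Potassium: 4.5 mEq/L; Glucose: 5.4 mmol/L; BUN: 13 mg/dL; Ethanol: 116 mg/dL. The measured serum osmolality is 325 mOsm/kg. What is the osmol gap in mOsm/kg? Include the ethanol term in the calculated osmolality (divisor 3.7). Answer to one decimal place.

Calculated osmolality = 2·Na + glucose + BUN/2.8 + ethanol/3.7
= 2·140 + 5.4 + 13/2.8 + 116/3.7
= 280 + 5.40 + 4.64 + 31.35
= 321.39 mOsm/kg ≈ 321.4 mOsm/kg
Osmolar gap = measured − calculated = 325 − 321.4 = 3.6 mOsm/kg

3.6 mOsm/kg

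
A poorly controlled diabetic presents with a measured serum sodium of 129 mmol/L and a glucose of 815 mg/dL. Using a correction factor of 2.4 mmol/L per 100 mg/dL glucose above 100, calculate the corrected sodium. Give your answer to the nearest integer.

Corrected Na = measured Na + 2.4 · (glucose − 100)/100
= 129 + 2.4 · (815 − 100)/100
= 129 + 17.2
= 146.2 mmol/L

146 mmol/L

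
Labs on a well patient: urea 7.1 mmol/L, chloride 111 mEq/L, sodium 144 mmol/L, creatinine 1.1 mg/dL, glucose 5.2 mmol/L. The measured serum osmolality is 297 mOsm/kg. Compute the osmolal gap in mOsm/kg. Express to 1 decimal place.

Calculated osmolality = 2·Na + glucose + urea
= 2·144 + 5.2 + 7.1
= 288 + 5.20 + 7.10
= 300.3 mOsm/kg ≈ 300.3 mOsm/kg
Osmolar gap = measured − calculated = 297 − 300.3 = -3.3 mOsm/kg

-3.3 mOsm/kg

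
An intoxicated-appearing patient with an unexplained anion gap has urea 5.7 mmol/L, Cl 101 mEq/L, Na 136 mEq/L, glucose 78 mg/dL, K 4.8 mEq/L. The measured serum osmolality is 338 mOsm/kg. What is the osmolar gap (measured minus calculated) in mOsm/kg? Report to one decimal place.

56.0 mOsm/kg

Calculated osmolality = 2·Na + glucose/18 + urea
= 2·136 + 78/18 + 5.7
= 272 + 4.33 + 5.70
= 282.03 mOsm/kg ≈ 282.0 mOsm/kg
Osmolar gap = measured − calculated = 338 − 282.0 = 56.0 mOsm/kg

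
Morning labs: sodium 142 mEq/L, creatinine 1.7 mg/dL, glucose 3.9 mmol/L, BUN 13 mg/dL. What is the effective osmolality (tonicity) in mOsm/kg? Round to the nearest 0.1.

287.9 mOsm/kg

Effective osmolality excludes urea (freely permeant across cell membranes):
2·Na + glucose
= 2·142 + 3.9
= 284 + 3.9
= 287.9 mOsm/kg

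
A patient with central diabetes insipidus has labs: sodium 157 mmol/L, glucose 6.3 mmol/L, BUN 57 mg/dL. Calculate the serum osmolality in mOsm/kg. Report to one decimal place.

340.7 mOsm/kg

Calculated osmolality = 2·Na + glucose + BUN/2.8
= 2·157 + 6.3 + 57/2.8
= 314 + 6.30 + 20.36
= 340.66 mOsm/kg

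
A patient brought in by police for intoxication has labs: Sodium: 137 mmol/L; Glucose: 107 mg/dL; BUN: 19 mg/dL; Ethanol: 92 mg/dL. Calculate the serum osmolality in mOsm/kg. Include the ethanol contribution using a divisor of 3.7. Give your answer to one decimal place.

311.6 mOsm/kg

Calculated osmolality = 2·Na + glucose/18 + BUN/2.8 + ethanol/3.7
= 2·137 + 107/18 + 19/2.8 + 92/3.7
= 274 + 5.94 + 6.79 + 24.86
= 311.59 mOsm/kg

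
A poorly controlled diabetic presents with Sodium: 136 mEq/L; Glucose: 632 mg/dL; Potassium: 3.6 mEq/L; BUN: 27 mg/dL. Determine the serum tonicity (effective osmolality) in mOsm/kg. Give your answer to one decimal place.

Effective osmolality excludes urea (freely permeant across cell membranes):
2·Na + glucose/18
= 2·136 + 632/18
= 272 + 35.11
= 307.11 mOsm/kg

307.1 mOsm/kg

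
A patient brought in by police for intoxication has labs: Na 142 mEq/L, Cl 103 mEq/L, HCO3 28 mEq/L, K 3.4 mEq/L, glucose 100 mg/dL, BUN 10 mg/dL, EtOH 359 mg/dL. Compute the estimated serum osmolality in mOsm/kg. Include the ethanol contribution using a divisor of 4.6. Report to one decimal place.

371.2 mOsm/kg

Calculated osmolality = 2·Na + glucose/18 + BUN/2.8 + ethanol/4.6
= 2·142 + 100/18 + 10/2.8 + 359/4.6
= 284 + 5.56 + 3.57 + 78.04
= 371.17 mOsm/kg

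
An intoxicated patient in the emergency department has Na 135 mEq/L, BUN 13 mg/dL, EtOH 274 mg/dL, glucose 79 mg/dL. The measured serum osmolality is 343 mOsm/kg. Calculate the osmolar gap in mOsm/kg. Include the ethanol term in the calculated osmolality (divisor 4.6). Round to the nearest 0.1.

Calculated osmolality = 2·Na + glucose/18 + BUN/2.8 + ethanol/4.6
= 2·135 + 79/18 + 13/2.8 + 274/4.6
= 270 + 4.39 + 4.64 + 59.57
= 338.6 mOsm/kg ≈ 338.6 mOsm/kg
Osmolar gap = measured − calculated = 343 − 338.6 = 4.4 mOsm/kg

4.4 mOsm/kg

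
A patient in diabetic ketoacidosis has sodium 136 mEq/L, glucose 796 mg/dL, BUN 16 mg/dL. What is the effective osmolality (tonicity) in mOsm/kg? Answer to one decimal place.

316.2 mOsm/kg

Effective osmolality excludes urea (freely permeant across cell membranes):
2·Na + glucose/18
= 2·136 + 796/18
= 272 + 44.22
= 316.22 mOsm/kg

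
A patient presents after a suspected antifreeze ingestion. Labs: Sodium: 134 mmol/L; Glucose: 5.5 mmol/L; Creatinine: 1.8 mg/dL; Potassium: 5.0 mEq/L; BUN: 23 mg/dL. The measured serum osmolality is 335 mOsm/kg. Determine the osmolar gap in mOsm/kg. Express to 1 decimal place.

53.3 mOsm/kg

Calculated osmolality = 2·Na + glucose + BUN/2.8
= 2·134 + 5.5 + 23/2.8
= 268 + 5.50 + 8.21
= 281.71 mOsm/kg ≈ 281.7 mOsm/kg
Osmolar gap = measured − calculated = 335 − 281.7 = 53.3 mOsm/kg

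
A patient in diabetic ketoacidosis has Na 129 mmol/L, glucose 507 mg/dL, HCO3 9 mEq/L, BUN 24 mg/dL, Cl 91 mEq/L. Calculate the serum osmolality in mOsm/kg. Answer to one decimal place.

294.7 mOsm/kg

Calculated osmolality = 2·Na + glucose/18 + BUN/2.8
= 2·129 + 507/18 + 24/2.8
= 258 + 28.17 + 8.57
= 294.74 mOsm/kg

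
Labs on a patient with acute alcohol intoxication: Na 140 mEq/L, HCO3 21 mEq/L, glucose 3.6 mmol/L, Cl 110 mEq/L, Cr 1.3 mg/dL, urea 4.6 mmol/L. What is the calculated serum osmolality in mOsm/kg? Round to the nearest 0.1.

288.2 mOsm/kg

Calculated osmolality = 2·Na + glucose + urea
= 2·140 + 3.6 + 4.6
= 280 + 3.60 + 4.60
= 288.2 mOsm/kg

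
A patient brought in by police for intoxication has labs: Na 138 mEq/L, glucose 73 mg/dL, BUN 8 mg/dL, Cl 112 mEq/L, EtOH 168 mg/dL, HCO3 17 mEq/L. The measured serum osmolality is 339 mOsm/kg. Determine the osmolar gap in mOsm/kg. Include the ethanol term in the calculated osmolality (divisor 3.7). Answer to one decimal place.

Calculated osmolality = 2·Na + glucose/18 + BUN/2.8 + ethanol/3.7
= 2·138 + 73/18 + 8/2.8 + 168/3.7
= 276 + 4.06 + 2.86 + 45.41
= 328.33 mOsm/kg ≈ 328.3 mOsm/kg
Osmolar gap = measured − calculated = 339 − 328.3 = 10.7 mOsm/kg

10.7 mOsm/kg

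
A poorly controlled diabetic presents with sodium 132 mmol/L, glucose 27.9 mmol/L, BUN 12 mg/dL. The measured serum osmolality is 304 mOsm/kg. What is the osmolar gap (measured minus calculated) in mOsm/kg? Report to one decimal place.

Calculated osmolality = 2·Na + glucose + BUN/2.8
= 2·132 + 27.9 + 12/2.8
= 264 + 27.90 + 4.29
= 296.19 mOsm/kg ≈ 296.2 mOsm/kg
Osmolar gap = measured − calculated = 304 − 296.2 = 7.8 mOsm/kg

7.8 mOsm/kg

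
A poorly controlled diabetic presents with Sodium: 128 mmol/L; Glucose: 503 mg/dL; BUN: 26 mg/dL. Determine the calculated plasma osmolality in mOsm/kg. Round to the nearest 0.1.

Calculated osmolality = 2·Na + glucose/18 + BUN/2.8
= 2·128 + 503/18 + 26/2.8
= 256 + 27.94 + 9.29
= 293.23 mOsm/kg

293.2 mOsm/kg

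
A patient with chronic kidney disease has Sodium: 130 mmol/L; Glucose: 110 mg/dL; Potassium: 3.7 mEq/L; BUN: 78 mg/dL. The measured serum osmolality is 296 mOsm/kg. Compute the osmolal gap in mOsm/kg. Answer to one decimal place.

Calculated osmolality = 2·Na + glucose/18 + BUN/2.8
= 2·130 + 110/18 + 78/2.8
= 260 + 6.11 + 27.86
= 293.97 mOsm/kg ≈ 294.0 mOsm/kg
Osmolar gap = measured − calculated = 296 − 294.0 = 2.0 mOsm/kg

2.0 mOsm/kg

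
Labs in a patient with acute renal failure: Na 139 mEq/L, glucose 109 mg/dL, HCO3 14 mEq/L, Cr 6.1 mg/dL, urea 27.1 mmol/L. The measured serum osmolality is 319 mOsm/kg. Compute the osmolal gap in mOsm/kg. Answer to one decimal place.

Calculated osmolality = 2·Na + glucose/18 + urea
= 2·139 + 109/18 + 27.1
= 278 + 6.06 + 27.10
= 311.16 mOsm/kg ≈ 311.2 mOsm/kg
Osmolar gap = measured − calculated = 319 − 311.2 = 7.8 mOsm/kg

7.8 mOsm/kg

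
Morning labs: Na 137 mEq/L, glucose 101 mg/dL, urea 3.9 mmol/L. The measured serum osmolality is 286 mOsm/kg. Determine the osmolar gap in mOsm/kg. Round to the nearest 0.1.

Calculated osmolality = 2·Na + glucose/18 + urea
= 2·137 + 101/18 + 3.9
= 274 + 5.61 + 3.90
= 283.51 mOsm/kg ≈ 283.5 mOsm/kg
Osmolar gap = measured − calculated = 286 − 283.5 = 2.5 mOsm/kg

2.5 mOsm/kg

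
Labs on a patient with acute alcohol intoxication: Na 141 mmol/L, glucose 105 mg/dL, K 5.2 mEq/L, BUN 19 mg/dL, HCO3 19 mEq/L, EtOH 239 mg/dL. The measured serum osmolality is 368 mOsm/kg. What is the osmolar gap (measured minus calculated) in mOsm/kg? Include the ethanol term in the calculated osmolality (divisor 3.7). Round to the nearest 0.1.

Calculated osmolality = 2·Na + glucose/18 + BUN/2.8 + ethanol/3.7
= 2·141 + 105/18 + 19/2.8 + 239/3.7
= 282 + 5.83 + 6.79 + 64.59
= 359.21 mOsm/kg ≈ 359.2 mOsm/kg
Osmolar gap = measured − calculated = 368 − 359.2 = 8.8 mOsm/kg

8.8 mOsm/kg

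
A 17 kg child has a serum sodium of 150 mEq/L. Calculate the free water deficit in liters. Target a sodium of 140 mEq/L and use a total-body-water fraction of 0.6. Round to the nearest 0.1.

0.7 L

TBW = 0.6 · 17 = 10.2 L
Free water deficit = TBW · (Na/140 − 1)
= 10.2 · (150/140 − 1)
= 10.2 · 0.0714
= 0.73 L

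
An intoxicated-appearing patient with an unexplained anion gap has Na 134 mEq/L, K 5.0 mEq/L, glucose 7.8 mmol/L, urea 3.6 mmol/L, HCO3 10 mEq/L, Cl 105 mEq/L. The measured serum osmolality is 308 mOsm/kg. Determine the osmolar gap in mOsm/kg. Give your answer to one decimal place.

Calculated osmolality = 2·Na + glucose + urea
= 2·134 + 7.8 + 3.6
= 268 + 7.80 + 3.60
= 279.4 mOsm/kg ≈ 279.4 mOsm/kg
Osmolar gap = measured − calculated = 308 − 279.4 = 28.6 mOsm/kg

28.6 mOsm/kg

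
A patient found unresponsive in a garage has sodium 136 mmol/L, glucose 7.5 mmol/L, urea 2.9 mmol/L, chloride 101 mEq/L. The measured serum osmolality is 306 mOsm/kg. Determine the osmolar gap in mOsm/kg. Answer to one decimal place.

23.6 mOsm/kg

Calculated osmolality = 2·Na + glucose + urea
= 2·136 + 7.5 + 2.9
= 272 + 7.50 + 2.90
= 282.4 mOsm/kg ≈ 282.4 mOsm/kg
Osmolar gap = measured − calculated = 306 − 282.4 = 23.6 mOsm/kg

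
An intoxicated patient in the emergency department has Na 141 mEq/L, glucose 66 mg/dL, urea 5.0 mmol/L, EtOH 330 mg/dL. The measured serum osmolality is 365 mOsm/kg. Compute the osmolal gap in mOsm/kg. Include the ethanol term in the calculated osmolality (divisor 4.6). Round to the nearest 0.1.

Calculated osmolality = 2·Na + glucose/18 + urea + ethanol/4.6
= 2·141 + 66/18 + 5 + 330/4.6
= 282 + 3.67 + 5 + 71.74
= 362.41 mOsm/kg ≈ 362.4 mOsm/kg
Osmolar gap = measured − calculated = 365 − 362.4 = 2.6 mOsm/kg

2.6 mOsm/kg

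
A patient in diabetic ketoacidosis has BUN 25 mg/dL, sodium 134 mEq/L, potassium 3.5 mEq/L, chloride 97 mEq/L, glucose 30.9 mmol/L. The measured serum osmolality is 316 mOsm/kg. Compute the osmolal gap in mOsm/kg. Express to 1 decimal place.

Calculated osmolality = 2·Na + glucose + BUN/2.8
= 2·134 + 30.9 + 25/2.8
= 268 + 30.90 + 8.93
= 307.83 mOsm/kg ≈ 307.8 mOsm/kg
Osmolar gap = measured − calculated = 316 − 307.8 = 8.2 mOsm/kg

8.2 mOsm/kg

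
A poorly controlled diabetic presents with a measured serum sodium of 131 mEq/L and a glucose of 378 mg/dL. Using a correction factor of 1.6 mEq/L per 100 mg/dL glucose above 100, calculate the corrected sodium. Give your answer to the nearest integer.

135 mEq/L

Corrected Na = measured Na + 1.6 · (glucose − 100)/100
= 131 + 1.6 · (378 − 100)/100
= 131 + 4.4
= 135.4 mEq/L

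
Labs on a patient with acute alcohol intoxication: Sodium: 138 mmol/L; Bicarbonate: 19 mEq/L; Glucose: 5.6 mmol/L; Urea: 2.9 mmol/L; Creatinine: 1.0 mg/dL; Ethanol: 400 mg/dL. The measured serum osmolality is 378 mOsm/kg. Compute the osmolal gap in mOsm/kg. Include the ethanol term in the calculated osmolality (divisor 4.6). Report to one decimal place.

Calculated osmolality = 2·Na + glucose + urea + ethanol/4.6
= 2·138 + 5.6 + 2.9 + 400/4.6
= 276 + 5.60 + 2.90 + 86.96
= 371.46 mOsm/kg ≈ 371.5 mOsm/kg
Osmolar gap = measured − calculated = 378 − 371.5 = 6.5 mOsm/kg

6.5 mOsm/kg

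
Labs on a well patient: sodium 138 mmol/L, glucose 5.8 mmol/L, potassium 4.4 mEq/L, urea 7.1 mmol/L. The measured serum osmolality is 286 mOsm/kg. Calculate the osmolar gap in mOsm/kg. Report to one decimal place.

-2.9 mOsm/kg

Calculated osmolality = 2·Na + glucose + urea
= 2·138 + 5.8 + 7.1
= 276 + 5.80 + 7.10
= 288.9 mOsm/kg ≈ 288.9 mOsm/kg
Osmolar gap = measured − calculated = 286 − 288.9 = -2.9 mOsm/kg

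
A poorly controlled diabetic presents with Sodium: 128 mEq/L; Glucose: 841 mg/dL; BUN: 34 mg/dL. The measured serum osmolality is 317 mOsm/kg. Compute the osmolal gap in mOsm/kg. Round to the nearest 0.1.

Calculated osmolality = 2·Na + glucose/18 + BUN/2.8
= 2·128 + 841/18 + 34/2.8
= 256 + 46.72 + 12.14
= 314.86 mOsm/kg ≈ 314.9 mOsm/kg
Osmolar gap = measured − calculated = 317 − 314.9 = 2.1 mOsm/kg

2.1 mOsm/kg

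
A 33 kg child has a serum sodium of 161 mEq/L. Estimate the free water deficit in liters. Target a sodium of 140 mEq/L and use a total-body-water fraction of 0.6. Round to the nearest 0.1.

TBW = 0.6 · 33 = 19.8 L
Free water deficit = TBW · (Na/140 − 1)
= 19.8 · (161/140 − 1)
= 19.8 · 0.15
= 2.97 L

3.0 L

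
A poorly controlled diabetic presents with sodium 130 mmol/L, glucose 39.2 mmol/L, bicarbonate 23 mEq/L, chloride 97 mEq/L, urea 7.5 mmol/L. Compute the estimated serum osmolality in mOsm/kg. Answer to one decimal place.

Calculated osmolality = 2·Na + glucose + urea
= 2·130 + 39.2 + 7.5
= 260 + 39.20 + 7.50
= 306.7 mOsm/kg

306.7 mOsm/kg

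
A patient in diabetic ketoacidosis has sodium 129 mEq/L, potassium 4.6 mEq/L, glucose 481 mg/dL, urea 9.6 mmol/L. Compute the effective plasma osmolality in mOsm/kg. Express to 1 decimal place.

284.7 mOsm/kg

Effective osmolality excludes urea (freely permeant across cell membranes):
2·Na + glucose/18
= 2·129 + 481/18
= 258 + 26.72
= 284.72 mOsm/kg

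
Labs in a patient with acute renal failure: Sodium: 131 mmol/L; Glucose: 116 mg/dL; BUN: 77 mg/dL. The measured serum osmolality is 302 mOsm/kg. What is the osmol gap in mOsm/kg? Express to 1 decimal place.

Calculated osmolality = 2·Na + glucose/18 + BUN/2.8
= 2·131 + 116/18 + 77/2.8
= 262 + 6.44 + 27.50
= 295.94 mOsm/kg ≈ 295.9 mOsm/kg
Osmolar gap = measured − calculated = 302 − 295.9 = 6.1 mOsm/kg

6.1 mOsm/kg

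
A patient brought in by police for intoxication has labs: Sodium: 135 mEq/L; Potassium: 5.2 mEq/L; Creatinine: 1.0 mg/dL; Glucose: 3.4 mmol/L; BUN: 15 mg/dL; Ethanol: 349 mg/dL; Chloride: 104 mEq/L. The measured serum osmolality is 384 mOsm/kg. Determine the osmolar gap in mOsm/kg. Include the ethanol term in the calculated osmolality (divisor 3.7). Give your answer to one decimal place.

Calculated osmolality = 2·Na + glucose + BUN/2.8 + ethanol/3.7
= 2·135 + 3.4 + 15/2.8 + 349/3.7
= 270 + 3.40 + 5.36 + 94.32
= 373.08 mOsm/kg ≈ 373.1 mOsm/kg
Osmolar gap = measured − calculated = 384 − 373.1 = 10.9 mOsm/kg

10.9 mOsm/kg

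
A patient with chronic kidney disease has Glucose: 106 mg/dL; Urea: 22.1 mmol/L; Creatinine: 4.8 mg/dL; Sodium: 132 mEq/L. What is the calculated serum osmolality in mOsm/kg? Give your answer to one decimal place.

Calculated osmolality = 2·Na + glucose/18 + urea
= 2·132 + 106/18 + 22.1
= 264 + 5.89 + 22.10
= 291.99 mOsm/kg

292.0 mOsm/kg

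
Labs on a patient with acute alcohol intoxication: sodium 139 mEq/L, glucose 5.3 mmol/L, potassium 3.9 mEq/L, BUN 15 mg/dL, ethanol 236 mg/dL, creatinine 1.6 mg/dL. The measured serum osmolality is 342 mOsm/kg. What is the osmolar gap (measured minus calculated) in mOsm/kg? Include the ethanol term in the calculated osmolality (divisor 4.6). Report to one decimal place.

2.0 mOsm/kg

Calculated osmolality = 2·Na + glucose + BUN/2.8 + ethanol/4.6
= 2·139 + 5.3 + 15/2.8 + 236/4.6
= 278 + 5.30 + 5.36 + 51.30
= 339.96 mOsm/kg ≈ 340.0 mOsm/kg
Osmolar gap = measured − calculated = 342 − 340.0 = 2.0 mOsm/kg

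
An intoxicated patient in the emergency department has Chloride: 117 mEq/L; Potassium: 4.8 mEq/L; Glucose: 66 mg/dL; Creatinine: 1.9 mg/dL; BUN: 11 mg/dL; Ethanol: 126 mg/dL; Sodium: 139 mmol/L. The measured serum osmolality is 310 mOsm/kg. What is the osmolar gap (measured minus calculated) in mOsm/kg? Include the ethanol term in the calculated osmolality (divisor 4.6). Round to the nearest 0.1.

-3.0 mOsm/kg

Calculated osmolality = 2·Na + glucose/18 + BUN/2.8 + ethanol/4.6
= 2·139 + 66/18 + 11/2.8 + 126/4.6
= 278 + 3.67 + 3.93 + 27.39
= 312.99 mOsm/kg ≈ 313.0 mOsm/kg
Osmolar gap = measured − calculated = 310 − 313.0 = -3.0 mOsm/kg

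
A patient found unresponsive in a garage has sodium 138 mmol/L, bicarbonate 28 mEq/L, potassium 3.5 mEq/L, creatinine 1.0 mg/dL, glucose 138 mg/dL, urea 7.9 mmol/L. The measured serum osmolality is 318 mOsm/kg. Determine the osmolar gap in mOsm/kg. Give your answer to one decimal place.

26.4 mOsm/kg

Calculated osmolality = 2·Na + glucose/18 + urea
= 2·138 + 138/18 + 7.9
= 276 + 7.67 + 7.90
= 291.57 mOsm/kg ≈ 291.6 mOsm/kg
Osmolar gap = measured − calculated = 318 − 291.6 = 26.4 mOsm/kg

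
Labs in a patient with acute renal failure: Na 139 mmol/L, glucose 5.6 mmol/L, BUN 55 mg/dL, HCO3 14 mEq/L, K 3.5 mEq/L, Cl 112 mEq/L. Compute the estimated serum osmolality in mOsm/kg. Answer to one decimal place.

303.2 mOsm/kg

Calculated osmolality = 2·Na + glucose + BUN/2.8
= 2·139 + 5.6 + 55/2.8
= 278 + 5.60 + 19.64
= 303.24 mOsm/kg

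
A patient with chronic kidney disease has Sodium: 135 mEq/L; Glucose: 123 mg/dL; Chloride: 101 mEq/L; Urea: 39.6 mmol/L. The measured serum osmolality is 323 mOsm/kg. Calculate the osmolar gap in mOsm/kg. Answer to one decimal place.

6.6 mOsm/kg

Calculated osmolality = 2·Na + glucose/18 + urea
= 2·135 + 123/18 + 39.6
= 270 + 6.83 + 39.60
= 316.43 mOsm/kg ≈ 316.4 mOsm/kg
Osmolar gap = measured − calculated = 323 − 316.4 = 6.6 mOsm/kg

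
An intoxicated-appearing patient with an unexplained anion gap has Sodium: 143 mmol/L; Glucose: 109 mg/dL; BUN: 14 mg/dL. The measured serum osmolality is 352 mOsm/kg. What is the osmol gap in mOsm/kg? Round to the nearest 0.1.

54.9 mOsm/kg

Calculated osmolality = 2·Na + glucose/18 + BUN/2.8
= 2·143 + 109/18 + 14/2.8
= 286 + 6.06 + 5
= 297.06 mOsm/kg ≈ 297.1 mOsm/kg
Osmolar gap = measured − calculated = 352 − 297.1 = 54.9 mOsm/kg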